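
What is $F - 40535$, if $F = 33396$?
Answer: $-7139$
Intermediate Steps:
$F - 40535 = 33396 - 40535 = -7139$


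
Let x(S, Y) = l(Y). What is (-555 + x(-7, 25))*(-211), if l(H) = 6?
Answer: 115839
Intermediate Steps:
x(S, Y) = 6
(-555 + x(-7, 25))*(-211) = (-555 + 6)*(-211) = -549*(-211) = 115839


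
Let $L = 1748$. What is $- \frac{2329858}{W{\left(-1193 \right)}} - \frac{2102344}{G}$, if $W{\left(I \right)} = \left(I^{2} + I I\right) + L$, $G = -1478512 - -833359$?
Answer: $\frac{2242439005175}{918777225819} \approx 2.4407$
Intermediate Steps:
$G = -645153$ ($G = -1478512 + 833359 = -645153$)
$W{\left(I \right)} = 1748 + 2 I^{2}$ ($W{\left(I \right)} = \left(I^{2} + I I\right) + 1748 = \left(I^{2} + I^{2}\right) + 1748 = 2 I^{2} + 1748 = 1748 + 2 I^{2}$)
$- \frac{2329858}{W{\left(-1193 \right)}} - \frac{2102344}{G} = - \frac{2329858}{1748 + 2 \left(-1193\right)^{2}} - \frac{2102344}{-645153} = - \frac{2329858}{1748 + 2 \cdot 1423249} - - \frac{2102344}{645153} = - \frac{2329858}{1748 + 2846498} + \frac{2102344}{645153} = - \frac{2329858}{2848246} + \frac{2102344}{645153} = \left(-2329858\right) \frac{1}{2848246} + \frac{2102344}{645153} = - \frac{1164929}{1424123} + \frac{2102344}{645153} = \frac{2242439005175}{918777225819}$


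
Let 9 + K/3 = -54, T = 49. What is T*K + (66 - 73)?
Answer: -9268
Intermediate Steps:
K = -189 (K = -27 + 3*(-54) = -27 - 162 = -189)
T*K + (66 - 73) = 49*(-189) + (66 - 73) = -9261 - 7 = -9268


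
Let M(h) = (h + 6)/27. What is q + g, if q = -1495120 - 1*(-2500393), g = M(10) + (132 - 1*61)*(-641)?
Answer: 25913590/27 ≈ 9.5976e+5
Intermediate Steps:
M(h) = 2/9 + h/27 (M(h) = (6 + h)*(1/27) = 2/9 + h/27)
g = -1228781/27 (g = (2/9 + (1/27)*10) + (132 - 1*61)*(-641) = (2/9 + 10/27) + (132 - 61)*(-641) = 16/27 + 71*(-641) = 16/27 - 45511 = -1228781/27 ≈ -45510.)
q = 1005273 (q = -1495120 + 2500393 = 1005273)
q + g = 1005273 - 1228781/27 = 25913590/27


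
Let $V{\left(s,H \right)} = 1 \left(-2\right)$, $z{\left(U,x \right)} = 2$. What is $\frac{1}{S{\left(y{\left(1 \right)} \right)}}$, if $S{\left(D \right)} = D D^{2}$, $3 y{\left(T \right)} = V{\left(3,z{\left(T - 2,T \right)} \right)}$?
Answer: $- \frac{27}{8} \approx -3.375$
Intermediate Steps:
$V{\left(s,H \right)} = -2$
$y{\left(T \right)} = - \frac{2}{3}$ ($y{\left(T \right)} = \frac{1}{3} \left(-2\right) = - \frac{2}{3}$)
$S{\left(D \right)} = D^{3}$
$\frac{1}{S{\left(y{\left(1 \right)} \right)}} = \frac{1}{\left(- \frac{2}{3}\right)^{3}} = \frac{1}{- \frac{8}{27}} = - \frac{27}{8}$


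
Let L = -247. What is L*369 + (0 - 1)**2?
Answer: -91142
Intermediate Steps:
L*369 + (0 - 1)**2 = -247*369 + (0 - 1)**2 = -91143 + (-1)**2 = -91143 + 1 = -91142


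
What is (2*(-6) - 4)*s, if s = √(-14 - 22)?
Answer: -96*I ≈ -96.0*I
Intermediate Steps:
s = 6*I (s = √(-36) = 6*I ≈ 6.0*I)
(2*(-6) - 4)*s = (2*(-6) - 4)*(6*I) = (-12 - 4)*(6*I) = -96*I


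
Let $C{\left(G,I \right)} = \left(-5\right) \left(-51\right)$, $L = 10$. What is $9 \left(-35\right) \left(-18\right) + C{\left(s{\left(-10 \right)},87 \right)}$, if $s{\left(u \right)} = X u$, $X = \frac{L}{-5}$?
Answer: $5925$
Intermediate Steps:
$X = -2$ ($X = \frac{10}{-5} = 10 \left(- \frac{1}{5}\right) = -2$)
$s{\left(u \right)} = - 2 u$
$C{\left(G,I \right)} = 255$
$9 \left(-35\right) \left(-18\right) + C{\left(s{\left(-10 \right)},87 \right)} = 9 \left(-35\right) \left(-18\right) + 255 = \left(-315\right) \left(-18\right) + 255 = 5670 + 255 = 5925$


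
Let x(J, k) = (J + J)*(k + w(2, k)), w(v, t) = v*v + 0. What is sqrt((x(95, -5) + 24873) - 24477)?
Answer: sqrt(206) ≈ 14.353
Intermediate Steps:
w(v, t) = v**2 (w(v, t) = v**2 + 0 = v**2)
x(J, k) = 2*J*(4 + k) (x(J, k) = (J + J)*(k + 2**2) = (2*J)*(k + 4) = (2*J)*(4 + k) = 2*J*(4 + k))
sqrt((x(95, -5) + 24873) - 24477) = sqrt((2*95*(4 - 5) + 24873) - 24477) = sqrt((2*95*(-1) + 24873) - 24477) = sqrt((-190 + 24873) - 24477) = sqrt(24683 - 24477) = sqrt(206)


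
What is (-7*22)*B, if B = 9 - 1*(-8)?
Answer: -2618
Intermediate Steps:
B = 17 (B = 9 + 8 = 17)
(-7*22)*B = -7*22*17 = -154*17 = -2618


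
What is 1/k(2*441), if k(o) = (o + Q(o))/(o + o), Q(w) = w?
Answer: 1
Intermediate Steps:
k(o) = 1 (k(o) = (o + o)/(o + o) = (2*o)/((2*o)) = (2*o)*(1/(2*o)) = 1)
1/k(2*441) = 1/1 = 1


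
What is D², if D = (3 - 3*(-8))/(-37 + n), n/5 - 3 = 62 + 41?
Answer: 729/243049 ≈ 0.0029994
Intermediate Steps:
n = 530 (n = 15 + 5*(62 + 41) = 15 + 5*103 = 15 + 515 = 530)
D = 27/493 (D = (3 - 3*(-8))/(-37 + 530) = (3 + 24)/493 = 27*(1/493) = 27/493 ≈ 0.054767)
D² = (27/493)² = 729/243049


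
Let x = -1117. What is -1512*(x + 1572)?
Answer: -687960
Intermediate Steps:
-1512*(x + 1572) = -1512*(-1117 + 1572) = -1512*455 = -687960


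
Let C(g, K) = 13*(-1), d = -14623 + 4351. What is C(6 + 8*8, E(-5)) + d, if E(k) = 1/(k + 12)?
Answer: -10285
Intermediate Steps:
d = -10272
E(k) = 1/(12 + k)
C(g, K) = -13
C(6 + 8*8, E(-5)) + d = -13 - 10272 = -10285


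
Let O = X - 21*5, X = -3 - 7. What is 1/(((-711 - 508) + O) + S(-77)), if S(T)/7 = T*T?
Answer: 1/40169 ≈ 2.4895e-5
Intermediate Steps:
X = -10
O = -115 (O = -10 - 21*5 = -10 - 105 = -115)
S(T) = 7*T² (S(T) = 7*(T*T) = 7*T²)
1/(((-711 - 508) + O) + S(-77)) = 1/(((-711 - 508) - 115) + 7*(-77)²) = 1/((-1219 - 115) + 7*5929) = 1/(-1334 + 41503) = 1/40169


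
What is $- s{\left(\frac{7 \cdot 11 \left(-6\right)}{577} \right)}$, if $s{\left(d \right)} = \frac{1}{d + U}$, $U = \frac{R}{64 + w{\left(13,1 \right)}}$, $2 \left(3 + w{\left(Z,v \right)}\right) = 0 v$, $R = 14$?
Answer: $\frac{35197}{20104} \approx 1.7507$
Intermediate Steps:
$w{\left(Z,v \right)} = -3$ ($w{\left(Z,v \right)} = -3 + \frac{0 v}{2} = -3 + \frac{1}{2} \cdot 0 = -3 + 0 = -3$)
$U = \frac{14}{61}$ ($U = \frac{14}{64 - 3} = \frac{14}{61} \approx 0.22951$)
$s{\left(d \right)} = \frac{1}{\frac{14}{61} + d}$ ($s{\left(d \right)} = \frac{1}{d + \frac{14}{61}} = \frac{1}{\frac{14}{61} + d}$)
$- s{\left(\frac{7 \cdot 11 \left(-6\right)}{577} \right)} = - \frac{61}{14 + 61 \frac{7 \cdot 11 \left(-6\right)}{577}} = - \frac{61}{14 + 61 \cdot 77 \left(-6\right) \frac{1}{577}} = - \frac{61}{14 + 61 \left(\left(-462\right) \frac{1}{577}\right)} = - \frac{61}{14 + 61 \left(- \frac{462}{577}\right)} = - \frac{61}{14 - \frac{28182}{577}} = - \frac{61}{- \frac{20104}{577}} = - \frac{61 \left(-577\right)}{20104} = \left(-1\right) \left(- \frac{35197}{20104}\right) = \frac{35197}{20104}$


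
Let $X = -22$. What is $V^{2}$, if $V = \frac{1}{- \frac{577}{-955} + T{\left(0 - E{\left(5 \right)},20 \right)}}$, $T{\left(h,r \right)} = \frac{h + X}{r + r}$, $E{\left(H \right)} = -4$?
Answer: $\frac{14592400}{346921} \approx 42.063$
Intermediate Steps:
$T{\left(h,r \right)} = \frac{-22 + h}{2 r}$ ($T{\left(h,r \right)} = \frac{h - 22}{r + r} = \frac{-22 + h}{2 r}$)
$V = \frac{3820}{589}$ ($V = \frac{1}{- \frac{577}{-955} + \frac{-22 + \left(0 - -4\right)}{2 \cdot 20}} = \frac{1}{\left(-577\right) \left(- \frac{1}{955}\right) + \frac{1}{2} \cdot \frac{1}{20} \left(-22 + \left(0 + 4\right)\right)} = \frac{1}{\frac{577}{955} + \frac{1}{2} \cdot \frac{1}{20} \left(-22 + 4\right)} = \frac{1}{\frac{577}{955} + \frac{1}{2} \cdot \frac{1}{20} \left(-18\right)} = \frac{1}{\frac{577}{955} - \frac{9}{20}} = \frac{1}{\frac{589}{3820}} = \frac{3820}{589} \approx 6.4856$)
$V^{2} = \left(\frac{3820}{589}\right)^{2} = \frac{14592400}{346921}$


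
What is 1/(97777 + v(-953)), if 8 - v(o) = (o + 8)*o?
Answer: -1/802800 ≈ -1.2456e-6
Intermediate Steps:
v(o) = 8 - o*(8 + o) (v(o) = 8 - (o + 8)*o = 8 - (8 + o)*o = 8 - o*(8 + o))
1/(97777 + v(-953)) = 1/(97777 + (8 - 1*(-953)² - 8*(-953))) = 1/(97777 + (8 - 1*908209 + 7624)) = 1/(97777 + (8 - 908209 + 7624)) = 1/(97777 - 900577) = 1/(-802800) = -1/802800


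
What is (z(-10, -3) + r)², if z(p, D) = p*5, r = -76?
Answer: 15876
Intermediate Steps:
z(p, D) = 5*p
(z(-10, -3) + r)² = (5*(-10) - 76)² = (-50 - 76)² = (-126)² = 15876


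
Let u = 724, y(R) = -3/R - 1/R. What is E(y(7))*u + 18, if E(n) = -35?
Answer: -25322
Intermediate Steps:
y(R) = -4/R
E(y(7))*u + 18 = -35*724 + 18 = -25340 + 18 = -25322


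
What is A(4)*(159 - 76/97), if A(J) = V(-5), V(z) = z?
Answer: -76735/97 ≈ -791.08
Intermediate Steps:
A(J) = -5
A(4)*(159 - 76/97) = -5*(159 - 76/97) = -5*15347/97 = -76735/97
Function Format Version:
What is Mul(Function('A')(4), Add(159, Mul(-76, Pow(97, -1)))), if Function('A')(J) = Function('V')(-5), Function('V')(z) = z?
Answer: Rational(-76735, 97) ≈ -791.08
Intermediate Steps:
Function('A')(J) = -5
Mul(Function('A')(4), Add(159, Mul(-76, Pow(97, -1)))) = Mul(-5, Add(159, Mul(-76, Pow(97, -1)))) = Mul(-5, Add(159, Mul(-76, Rational(1, 97)))) = Mul(-5, Add(159, Rational(-76, 97))) = Mul(-5, Rational(15347, 97)) = Rational(-76735, 97)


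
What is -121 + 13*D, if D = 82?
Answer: 945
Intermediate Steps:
-121 + 13*D = -121 + 13*82 = -121 + 1066 = 945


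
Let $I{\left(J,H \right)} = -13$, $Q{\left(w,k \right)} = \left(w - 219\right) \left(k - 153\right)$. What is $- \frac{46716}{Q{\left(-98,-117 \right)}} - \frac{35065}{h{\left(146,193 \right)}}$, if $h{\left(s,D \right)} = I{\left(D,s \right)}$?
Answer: $\frac{500101007}{185445} \approx 2696.8$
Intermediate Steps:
$Q{\left(w,k \right)} = \left(-219 + w\right) \left(-153 + k\right)$
$h{\left(s,D \right)} = -13$
$- \frac{46716}{Q{\left(-98,-117 \right)}} - \frac{35065}{h{\left(146,193 \right)}} = - \frac{46716}{33507 - -25623 - -14994 - -11466} - \frac{35065}{-13} = - \frac{46716}{33507 + 25623 + 14994 + 11466} - - \frac{35065}{13} = - \frac{46716}{85590} + \frac{35065}{13} = \left(-46716\right) \frac{1}{85590} + \frac{35065}{13} = - \frac{7786}{14265} + \frac{35065}{13} = \frac{500101007}{185445}$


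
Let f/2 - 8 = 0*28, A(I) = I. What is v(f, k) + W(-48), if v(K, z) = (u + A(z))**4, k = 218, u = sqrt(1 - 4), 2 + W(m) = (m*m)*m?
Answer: 2257564559 + 41438312*I*sqrt(3) ≈ 2.2576e+9 + 7.1773e+7*I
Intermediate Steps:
W(m) = -2 + m**3 (W(m) = -2 + (m*m)*m = -2 + m**2*m = -2 + m**3)
u = I*sqrt(3) (u = sqrt(-3) = I*sqrt(3) ≈ 1.732*I)
f = 16 (f = 16 + 2*(0*28) = 16 + 2*0 = 16 + 0 = 16)
v(K, z) = (z + I*sqrt(3))**4 (v(K, z) = (I*sqrt(3) + z)**4 = (z + I*sqrt(3))**4)
v(f, k) + W(-48) = (218 + I*sqrt(3))**4 + (-2 + (-48)**3) = (218 + I*sqrt(3))**4 + (-2 - 110592) = (218 + I*sqrt(3))**4 - 110594 = -110594 + (218 + I*sqrt(3))**4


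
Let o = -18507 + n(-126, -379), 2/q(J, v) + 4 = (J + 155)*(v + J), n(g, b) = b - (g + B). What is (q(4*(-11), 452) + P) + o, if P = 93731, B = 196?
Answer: 1693055551/22642 ≈ 74775.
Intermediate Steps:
n(g, b) = -196 + b - g (n(g, b) = b - (g + 196) = b - (196 + g) = b + (-196 - g) = -196 + b - g)
q(J, v) = 2/(-4 + (155 + J)*(J + v)) (q(J, v) = 2/(-4 + (J + 155)*(v + J)) = 2/(-4 + (155 + J)*(J + v)))
o = -18956 (o = -18507 + (-196 - 379 - 1*(-126)) = -18507 + (-196 - 379 + 126) = -18507 - 449 = -18956)
(q(4*(-11), 452) + P) + o = (2/(-4 + (4*(-11))² + 155*(4*(-11)) + 155*452 + (4*(-11))*452) + 93731) - 18956 = (2/(-4 + (-44)² + 155*(-44) + 70060 - 44*452) + 93731) - 18956 = (2/(-4 + 1936 - 6820 + 70060 - 19888) + 93731) - 18956 = (2/45284 + 93731) - 18956 = (2*(1/45284) + 93731) - 18956 = (1/22642 + 93731) - 18956 = 2122257303/22642 - 18956 = 1693055551/22642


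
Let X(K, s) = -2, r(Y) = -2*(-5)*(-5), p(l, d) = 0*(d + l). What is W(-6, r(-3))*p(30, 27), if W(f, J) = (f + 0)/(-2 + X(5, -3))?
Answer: 0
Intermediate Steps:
p(l, d) = 0
r(Y) = -50 (r(Y) = 10*(-5) = -50)
W(f, J) = -f/4 (W(f, J) = (f + 0)/(-2 - 2) = f/(-4) = f*(-¼) = -f/4)
W(-6, r(-3))*p(30, 27) = -¼*(-6)*0 = (3/2)*0 = 0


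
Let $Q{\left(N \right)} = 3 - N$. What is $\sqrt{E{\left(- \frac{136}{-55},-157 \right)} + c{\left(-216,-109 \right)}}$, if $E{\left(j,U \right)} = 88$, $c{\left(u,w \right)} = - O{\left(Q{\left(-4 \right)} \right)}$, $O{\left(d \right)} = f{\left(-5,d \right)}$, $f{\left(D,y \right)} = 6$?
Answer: $\sqrt{82} \approx 9.0554$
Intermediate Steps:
$O{\left(d \right)} = 6$
$c{\left(u,w \right)} = -6$ ($c{\left(u,w \right)} = \left(-1\right) 6 = -6$)
$\sqrt{E{\left(- \frac{136}{-55},-157 \right)} + c{\left(-216,-109 \right)}} = \sqrt{88 - 6} = \sqrt{82}$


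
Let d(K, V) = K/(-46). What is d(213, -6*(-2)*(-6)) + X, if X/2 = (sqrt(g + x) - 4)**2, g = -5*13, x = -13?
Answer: -5917/46 - 16*I*sqrt(78) ≈ -128.63 - 141.31*I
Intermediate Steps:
g = -65
d(K, V) = -K/46 (d(K, V) = K*(-1/46) = -K/46)
X = 2*(-4 + I*sqrt(78))**2 (X = 2*(sqrt(-65 - 13) - 4)**2 = 2*(sqrt(-78) - 4)**2 = 2*(I*sqrt(78) - 4)**2 = 2*(-4 + I*sqrt(78))**2 ≈ -124.0 - 141.31*I)
d(213, -6*(-2)*(-6)) + X = -1/46*213 + 2*(4 - I*sqrt(78))**2 = -213/46 + 2*(4 - I*sqrt(78))**2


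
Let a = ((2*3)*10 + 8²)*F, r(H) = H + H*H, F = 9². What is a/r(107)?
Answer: 93/107 ≈ 0.86916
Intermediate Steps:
F = 81
r(H) = H + H²
a = 10044 (a = ((2*3)*10 + 8²)*81 = (6*10 + 64)*81 = (60 + 64)*81 = 124*81 = 10044)
a/r(107) = 10044/((107*(1 + 107))) = 10044/((107*108)) = 10044/11556 = 10044*(1/11556) = 93/107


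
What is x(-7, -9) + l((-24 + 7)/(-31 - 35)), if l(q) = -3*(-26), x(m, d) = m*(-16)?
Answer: 190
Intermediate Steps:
x(m, d) = -16*m
l(q) = 78
x(-7, -9) + l((-24 + 7)/(-31 - 35)) = -16*(-7) + 78 = 112 + 78 = 190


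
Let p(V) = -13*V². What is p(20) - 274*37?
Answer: -15338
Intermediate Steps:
p(20) - 274*37 = -13*20² - 274*37 = -13*400 - 10138 = -5200 - 10138 = -15338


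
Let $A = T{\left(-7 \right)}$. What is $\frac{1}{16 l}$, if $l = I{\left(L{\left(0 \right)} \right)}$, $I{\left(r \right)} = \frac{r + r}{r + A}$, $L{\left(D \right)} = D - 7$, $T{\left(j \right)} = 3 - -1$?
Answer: $\frac{3}{224} \approx 0.013393$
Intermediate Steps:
$T{\left(j \right)} = 4$ ($T{\left(j \right)} = 3 + 1 = 4$)
$A = 4$
$L{\left(D \right)} = -7 + D$
$I{\left(r \right)} = \frac{2 r}{4 + r}$ ($I{\left(r \right)} = \frac{r + r}{r + 4} = \frac{2 r}{4 + r}$)
$l = \frac{14}{3}$ ($l = \frac{2 \left(-7 + 0\right)}{4 + \left(-7 + 0\right)} = 2 \left(-7\right) \frac{1}{4 - 7} = 2 \left(-7\right) \frac{1}{-3} = 2 \left(-7\right) \left(- \frac{1}{3}\right) = \frac{14}{3} \approx 4.6667$)
$\frac{1}{16 l} = \frac{1}{16 \cdot \frac{14}{3}} = \frac{1}{\frac{224}{3}} = \frac{3}{224}$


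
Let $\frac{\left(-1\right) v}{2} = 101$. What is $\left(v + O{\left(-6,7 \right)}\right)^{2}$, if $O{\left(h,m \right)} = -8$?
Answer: $44100$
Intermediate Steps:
$v = -202$ ($v = \left(-2\right) 101 = -202$)
$\left(v + O{\left(-6,7 \right)}\right)^{2} = \left(-202 - 8\right)^{2} = \left(-210\right)^{2} = 44100$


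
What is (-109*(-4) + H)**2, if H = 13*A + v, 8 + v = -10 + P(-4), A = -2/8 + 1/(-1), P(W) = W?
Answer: 2531281/16 ≈ 1.5821e+5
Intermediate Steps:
A = -5/4 (A = -2*1/8 + 1*(-1) = -1/4 - 1 = -5/4 ≈ -1.2500)
v = -22 (v = -8 + (-10 - 4) = -8 - 14 = -22)
H = -153/4 (H = 13*(-5/4) - 22 = -65/4 - 22 = -153/4 ≈ -38.250)
(-109*(-4) + H)**2 = (-109*(-4) - 153/4)**2 = (436 - 153/4)**2 = (1591/4)**2 = 2531281/16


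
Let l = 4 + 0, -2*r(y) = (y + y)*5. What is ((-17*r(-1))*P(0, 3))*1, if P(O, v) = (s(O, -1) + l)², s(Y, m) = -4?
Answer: 0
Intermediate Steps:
r(y) = -5*y (r(y) = -(y + y)*5/2 = -2*y*5/2 = -5*y)
l = 4
P(O, v) = 0 (P(O, v) = (-4 + 4)² = 0² = 0)
((-17*r(-1))*P(0, 3))*1 = (-(-85)*(-1)*0)*1 = (-17*5*0)*1 = -85*0*1 = 0*1 = 0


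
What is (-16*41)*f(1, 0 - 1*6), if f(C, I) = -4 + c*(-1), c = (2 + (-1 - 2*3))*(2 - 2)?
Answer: 2624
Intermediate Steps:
c = 0 (c = (2 + (-1 - 6))*0 = (2 - 7)*0 = -5*0 = 0)
f(C, I) = -4 (f(C, I) = -4 + 0*(-1) = -4 + 0 = -4)
(-16*41)*f(1, 0 - 1*6) = -16*41*(-4) = -656*(-4) = 2624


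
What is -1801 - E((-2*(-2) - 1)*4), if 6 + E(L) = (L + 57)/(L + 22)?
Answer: -61099/34 ≈ -1797.0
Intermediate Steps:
E(L) = -6 + (57 + L)/(22 + L) (E(L) = -6 + (L + 57)/(L + 22) = -6 + (57 + L)/(22 + L))
-1801 - E((-2*(-2) - 1)*4) = -1801 - 5*(-15 - (-2*(-2) - 1)*4)/(22 + (-2*(-2) - 1)*4) = -1801 - 5*(-15 - (4 - 1)*4)/(22 + (4 - 1)*4) = -1801 - 5*(-15 - 3*4)/(22 + 3*4) = -1801 - 5*(-15 - 1*12)/(22 + 12) = -1801 - 5*(-15 - 12)/34 = -1801 - 5*(-27)/34 = -1801 - 1*(-135/34) = -1801 + 135/34 = -61099/34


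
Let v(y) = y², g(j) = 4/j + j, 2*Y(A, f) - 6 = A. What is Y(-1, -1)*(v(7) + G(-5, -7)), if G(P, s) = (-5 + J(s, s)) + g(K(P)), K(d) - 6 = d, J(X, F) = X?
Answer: 105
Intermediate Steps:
K(d) = 6 + d
Y(A, f) = 3 + A/2
g(j) = j + 4/j
G(P, s) = 1 + P + s + 4/(6 + P) (G(P, s) = (-5 + s) + ((6 + P) + 4/(6 + P)) = (-5 + s) + (6 + P + 4/(6 + P)) = 1 + P + s + 4/(6 + P))
Y(-1, -1)*(v(7) + G(-5, -7)) = (3 + (½)*(-1))*(7² + (4 + (6 - 5)*(1 - 5 - 7))/(6 - 5)) = (3 - ½)*(49 + (4 + 1*(-11))/1) = 5*(49 + 1*(4 - 11))/2 = 5*(49 + 1*(-7))/2 = 5*(49 - 7)/2 = (5/2)*42 = 105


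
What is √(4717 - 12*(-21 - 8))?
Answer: √5065 ≈ 71.169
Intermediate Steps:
√(4717 - 12*(-21 - 8)) = √(4717 - 12*(-29)) = √(4717 + 348) = √5065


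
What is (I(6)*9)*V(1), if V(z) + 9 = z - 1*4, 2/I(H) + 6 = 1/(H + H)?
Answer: 2592/71 ≈ 36.507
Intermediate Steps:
I(H) = 2/(-6 + 1/(2*H)) (I(H) = 2/(-6 + 1/(H + H)) = 2/(-6 + 1/(2*H)))
V(z) = -13 + z (V(z) = -9 + (z - 1*4) = -9 + (z - 4) = -9 + (-4 + z) = -13 + z)
(I(6)*9)*V(1) = (-4*6/(-1 + 12*6)*9)*(-13 + 1) = (-4*6/(-1 + 72)*9)*(-12) = (-4*6/71*9)*(-12) = (-4*6*1/71*9)*(-12) = -24/71*9*(-12) = -216/71*(-12) = 2592/71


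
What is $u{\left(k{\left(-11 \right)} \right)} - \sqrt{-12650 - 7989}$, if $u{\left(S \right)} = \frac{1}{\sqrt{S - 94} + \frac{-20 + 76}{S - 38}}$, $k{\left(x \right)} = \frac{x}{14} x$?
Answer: $- \frac{4511136}{210465779} - i \sqrt{20639} - \frac{168921 i \sqrt{16730}}{210465779} \approx -0.021434 - 143.77 i$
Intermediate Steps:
$k{\left(x \right)} = \frac{x^{2}}{14}$ ($k{\left(x \right)} = x \frac{1}{14} x = \frac{x}{14} x = \frac{x^{2}}{14}$)
$u{\left(S \right)} = \frac{1}{\sqrt{-94 + S} + \frac{56}{-38 + S}}$
$u{\left(k{\left(-11 \right)} \right)} - \sqrt{-12650 - 7989} = \frac{-38 + \frac{\left(-11\right)^{2}}{14}}{56 - 38 \sqrt{-94 + \frac{\left(-11\right)^{2}}{14}} + \frac{\left(-11\right)^{2}}{14} \sqrt{-94 + \frac{\left(-11\right)^{2}}{14}}} - \sqrt{-12650 - 7989} = \frac{-38 + \frac{1}{14} \cdot 121}{56 - 38 \sqrt{-94 + \frac{1}{14} \cdot 121} + \frac{1}{14} \cdot 121 \sqrt{-94 + \frac{1}{14} \cdot 121}} - \sqrt{-20639} = \frac{-38 + \frac{121}{14}}{56 - 38 \sqrt{-94 + \frac{121}{14}} + \frac{121 \sqrt{-94 + \frac{121}{14}}}{14}} - i \sqrt{20639} = \frac{1}{56 - 38 \sqrt{- \frac{1195}{14}} + \frac{121 \sqrt{- \frac{1195}{14}}}{14}} \left(- \frac{411}{14}\right) - i \sqrt{20639} = \frac{1}{56 - 38 \frac{i \sqrt{16730}}{14} + \frac{121 \frac{i \sqrt{16730}}{14}}{14}} \left(- \frac{411}{14}\right) - i \sqrt{20639} = \frac{1}{56 - \frac{19 i \sqrt{16730}}{7} + \frac{121 i \sqrt{16730}}{196}} \left(- \frac{411}{14}\right) - i \sqrt{20639} = \frac{1}{56 - \frac{411 i \sqrt{16730}}{196}} \left(- \frac{411}{14}\right) - i \sqrt{20639} = - \frac{411}{14 \left(56 - \frac{411 i \sqrt{16730}}{196}\right)} - i \sqrt{20639}$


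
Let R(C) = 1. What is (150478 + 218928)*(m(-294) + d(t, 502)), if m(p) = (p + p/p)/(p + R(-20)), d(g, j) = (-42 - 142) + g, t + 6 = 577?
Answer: 143329528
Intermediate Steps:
t = 571 (t = -6 + 577 = 571)
d(g, j) = -184 + g
m(p) = 1 (m(p) = (p + p/p)/(p + 1) = (p + 1)/(1 + p) = (1 + p)/(1 + p) = 1)
(150478 + 218928)*(m(-294) + d(t, 502)) = (150478 + 218928)*(1 + (-184 + 571)) = 369406*(1 + 387) = 369406*388 = 143329528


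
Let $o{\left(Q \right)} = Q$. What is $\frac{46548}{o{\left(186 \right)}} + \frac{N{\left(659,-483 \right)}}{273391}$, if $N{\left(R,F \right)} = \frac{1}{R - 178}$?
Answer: $\frac{1020185308849}{4076533201} \approx 250.26$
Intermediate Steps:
$N{\left(R,F \right)} = \frac{1}{-178 + R}$
$\frac{46548}{o{\left(186 \right)}} + \frac{N{\left(659,-483 \right)}}{273391} = \frac{46548}{186} + \frac{1}{\left(-178 + 659\right) 273391} = 46548 \cdot \frac{1}{186} + \frac{1}{481} \cdot \frac{1}{273391} = \frac{7758}{31} + \frac{1}{481} \cdot \frac{1}{273391} = \frac{7758}{31} + \frac{1}{131501071} = \frac{1020185308849}{4076533201}$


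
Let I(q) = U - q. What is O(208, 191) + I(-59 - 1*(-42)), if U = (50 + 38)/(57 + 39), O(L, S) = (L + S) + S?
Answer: 7295/12 ≈ 607.92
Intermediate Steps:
O(L, S) = L + 2*S
U = 11/12 (U = 88/96 = 88*(1/96) = 11/12 ≈ 0.91667)
I(q) = 11/12 - q
O(208, 191) + I(-59 - 1*(-42)) = (208 + 2*191) + (11/12 - (-59 - 1*(-42))) = (208 + 382) + (11/12 - (-59 + 42)) = 590 + (11/12 - 1*(-17)) = 590 + (11/12 + 17) = 590 + 215/12 = 7295/12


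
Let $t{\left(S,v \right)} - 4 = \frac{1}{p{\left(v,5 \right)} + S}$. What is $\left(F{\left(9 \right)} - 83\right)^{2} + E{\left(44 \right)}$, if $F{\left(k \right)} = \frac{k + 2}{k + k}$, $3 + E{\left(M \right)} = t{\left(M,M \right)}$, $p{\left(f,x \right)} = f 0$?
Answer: $\frac{6048956}{891} \approx 6789.0$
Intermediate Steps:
$p{\left(f,x \right)} = 0$
$t{\left(S,v \right)} = 4 + \frac{1}{S}$ ($t{\left(S,v \right)} = 4 + \frac{1}{0 + S} = 4 + \frac{1}{S}$)
$E{\left(M \right)} = 1 + \frac{1}{M}$ ($E{\left(M \right)} = -3 + \left(4 + \frac{1}{M}\right) = 1 + \frac{1}{M}$)
$F{\left(k \right)} = \frac{2 + k}{2 k}$
$\left(F{\left(9 \right)} - 83\right)^{2} + E{\left(44 \right)} = \left(\frac{2 + 9}{2 \cdot 9} - 83\right)^{2} + \frac{1 + 44}{44} = \left(\frac{1}{2} \cdot \frac{1}{9} \cdot 11 - 83\right)^{2} + \frac{1}{44} \cdot 45 = \left(\frac{11}{18} - 83\right)^{2} + \frac{45}{44} = \left(- \frac{1483}{18}\right)^{2} + \frac{45}{44} = \frac{2199289}{324} + \frac{45}{44} = \frac{6048956}{891}$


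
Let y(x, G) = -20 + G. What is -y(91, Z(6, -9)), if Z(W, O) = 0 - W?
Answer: 26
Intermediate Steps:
Z(W, O) = -W
-y(91, Z(6, -9)) = -(-20 - 1*6) = -(-20 - 6) = -1*(-26) = 26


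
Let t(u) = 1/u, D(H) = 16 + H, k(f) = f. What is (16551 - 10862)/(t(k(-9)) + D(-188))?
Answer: -51201/1549 ≈ -33.054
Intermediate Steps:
(16551 - 10862)/(t(k(-9)) + D(-188)) = (16551 - 10862)/(1/(-9) + (16 - 188)) = 5689/(-1/9 - 172) = 5689/(-1549/9) = 5689*(-9/1549) = -51201/1549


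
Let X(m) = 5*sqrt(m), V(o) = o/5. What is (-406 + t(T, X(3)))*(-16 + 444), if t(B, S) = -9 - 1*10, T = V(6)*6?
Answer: -181900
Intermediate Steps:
V(o) = o/5 (V(o) = o*(1/5) = o/5)
T = 36/5 (T = ((1/5)*6)*6 = (6/5)*6 = 36/5 ≈ 7.2000)
t(B, S) = -19 (t(B, S) = -9 - 10 = -19)
(-406 + t(T, X(3)))*(-16 + 444) = (-406 - 19)*(-16 + 444) = -425*428 = -181900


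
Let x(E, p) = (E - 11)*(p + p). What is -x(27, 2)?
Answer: -64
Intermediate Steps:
x(E, p) = 2*p*(-11 + E) (x(E, p) = (-11 + E)*(2*p) = 2*p*(-11 + E))
-x(27, 2) = -2*2*(-11 + 27) = -2*2*16 = -1*64 = -64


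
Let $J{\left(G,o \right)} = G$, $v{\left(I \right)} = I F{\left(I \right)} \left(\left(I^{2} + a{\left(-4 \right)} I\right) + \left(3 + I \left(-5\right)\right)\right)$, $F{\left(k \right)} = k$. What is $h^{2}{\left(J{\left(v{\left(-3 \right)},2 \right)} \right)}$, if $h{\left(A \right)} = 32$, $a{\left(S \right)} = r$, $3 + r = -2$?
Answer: $1024$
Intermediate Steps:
$r = -5$ ($r = -3 - 2 = -5$)
$a{\left(S \right)} = -5$
$v{\left(I \right)} = I^{2} \left(3 + I^{2} - 10 I\right)$ ($v{\left(I \right)} = I I \left(\left(I^{2} - 5 I\right) + \left(3 + I \left(-5\right)\right)\right) = I I \left(\left(I^{2} - 5 I\right) - \left(-3 + 5 I\right)\right) = I I \left(3 + I^{2} - 10 I\right) = I^{2} \left(3 + I^{2} - 10 I\right)$)
$h^{2}{\left(J{\left(v{\left(-3 \right)},2 \right)} \right)} = 32^{2} = 1024$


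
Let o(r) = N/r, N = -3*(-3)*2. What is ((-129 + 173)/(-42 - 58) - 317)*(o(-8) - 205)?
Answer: 1644736/25 ≈ 65790.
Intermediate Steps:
N = 18 (N = 9*2 = 18)
o(r) = 18/r
((-129 + 173)/(-42 - 58) - 317)*(o(-8) - 205) = ((-129 + 173)/(-42 - 58) - 317)*(18/(-8) - 205) = (44/(-100) - 317)*(18*(-1/8) - 205) = (44*(-1/100) - 317)*(-9/4 - 205) = (-11/25 - 317)*(-829/4) = -7936/25*(-829/4) = 1644736/25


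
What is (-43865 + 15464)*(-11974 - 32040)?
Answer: 1250041614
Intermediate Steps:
(-43865 + 15464)*(-11974 - 32040) = -28401*(-44014) = 1250041614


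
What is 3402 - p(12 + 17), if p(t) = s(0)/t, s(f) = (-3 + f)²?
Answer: 98649/29 ≈ 3401.7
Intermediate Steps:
p(t) = 9/t (p(t) = (-3 + 0)²/t = (-3)²/t = 9/t)
3402 - p(12 + 17) = 3402 - 9/(12 + 17) = 3402 - 9/29 = 98649/29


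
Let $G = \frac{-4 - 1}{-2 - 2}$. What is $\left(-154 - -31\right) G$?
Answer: $- \frac{615}{4} \approx -153.75$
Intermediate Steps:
$G = \frac{5}{4}$ ($G = - \frac{5}{-4} = \left(-5\right) \left(- \frac{1}{4}\right) = \frac{5}{4} \approx 1.25$)
$\left(-154 - -31\right) G = \left(-154 - -31\right) \frac{5}{4} = \left(-154 + 31\right) \frac{5}{4} = \left(-123\right) \frac{5}{4} = - \frac{615}{4}$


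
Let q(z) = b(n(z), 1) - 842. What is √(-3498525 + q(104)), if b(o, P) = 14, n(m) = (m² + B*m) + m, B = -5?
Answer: 3*I*√388817 ≈ 1870.7*I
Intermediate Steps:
n(m) = m² - 4*m (n(m) = (m² - 5*m) + m = m² - 4*m)
q(z) = -828 (q(z) = 14 - 842 = -828)
√(-3498525 + q(104)) = √(-3498525 - 828) = √(-3499353) = 3*I*√388817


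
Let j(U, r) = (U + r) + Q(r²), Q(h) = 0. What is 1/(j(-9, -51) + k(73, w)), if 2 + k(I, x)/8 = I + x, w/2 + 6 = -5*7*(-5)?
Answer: 1/3212 ≈ 0.00031133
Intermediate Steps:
w = 338 (w = -12 + 2*(-5*7*(-5)) = -12 + 2*(-35*(-5)) = -12 + 2*175 = -12 + 350 = 338)
j(U, r) = U + r (j(U, r) = (U + r) + 0 = U + r)
k(I, x) = -16 + 8*I + 8*x (k(I, x) = -16 + 8*(I + x) = -16 + (8*I + 8*x) = -16 + 8*I + 8*x)
1/(j(-9, -51) + k(73, w)) = 1/((-9 - 51) + (-16 + 8*73 + 8*338)) = 1/(-60 + (-16 + 584 + 2704)) = 1/(-60 + 3272) = 1/3212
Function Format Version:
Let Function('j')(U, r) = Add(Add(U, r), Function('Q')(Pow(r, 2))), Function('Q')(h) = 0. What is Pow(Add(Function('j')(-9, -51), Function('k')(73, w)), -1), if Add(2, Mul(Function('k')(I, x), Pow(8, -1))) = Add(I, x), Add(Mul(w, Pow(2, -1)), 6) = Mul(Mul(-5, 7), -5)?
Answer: Rational(1, 3212) ≈ 0.00031133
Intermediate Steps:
w = 338 (w = Add(-12, Mul(2, Mul(Mul(-5, 7), -5))) = Add(-12, Mul(2, Mul(-35, -5))) = Add(-12, Mul(2, 175)) = Add(-12, 350) = 338)
Function('j')(U, r) = Add(U, r) (Function('j')(U, r) = Add(Add(U, r), 0) = Add(U, r))
Function('k')(I, x) = Add(-16, Mul(8, I), Mul(8, x)) (Function('k')(I, x) = Add(-16, Mul(8, Add(I, x))) = Add(-16, Add(Mul(8, I), Mul(8, x))) = Add(-16, Mul(8, I), Mul(8, x)))
Pow(Add(Function('j')(-9, -51), Function('k')(73, w)), -1) = Pow(Add(Add(-9, -51), Add(-16, Mul(8, 73), Mul(8, 338))), -1) = Pow(Add(-60, Add(-16, 584, 2704)), -1) = Pow(Add(-60, 3272), -1) = Pow(3212, -1) = Rational(1, 3212)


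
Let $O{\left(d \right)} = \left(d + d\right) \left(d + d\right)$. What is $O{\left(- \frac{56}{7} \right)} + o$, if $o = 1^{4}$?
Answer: $257$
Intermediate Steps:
$O{\left(d \right)} = 4 d^{2}$ ($O{\left(d \right)} = 2 d 2 d = 4 d^{2}$)
$o = 1$
$O{\left(- \frac{56}{7} \right)} + o = 4 \left(- \frac{56}{7}\right)^{2} + 1 = 4 \left(\left(-56\right) \frac{1}{7}\right)^{2} + 1 = 4 \left(-8\right)^{2} + 1 = 4 \cdot 64 + 1 = 256 + 1 = 257$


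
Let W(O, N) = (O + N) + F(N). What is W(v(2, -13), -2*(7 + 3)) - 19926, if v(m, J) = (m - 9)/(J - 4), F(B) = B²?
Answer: -332275/17 ≈ -19546.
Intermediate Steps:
v(m, J) = (-9 + m)/(-4 + J)
W(O, N) = N + O + N² (W(O, N) = (O + N) + N² = (N + O) + N² = N + O + N²)
W(v(2, -13), -2*(7 + 3)) - 19926 = (-2*(7 + 3) + (-9 + 2)/(-4 - 13) + (-2*(7 + 3))²) - 19926 = (-2*10 - 7/(-17) + (-2*10)²) - 19926 = (-20 - 1/17*(-7) + (-20)²) - 19926 = (-20 + 7/17 + 400) - 19926 = 6467/17 - 19926 = -332275/17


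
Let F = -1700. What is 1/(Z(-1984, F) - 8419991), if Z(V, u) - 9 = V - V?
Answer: -1/8419982 ≈ -1.1877e-7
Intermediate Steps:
Z(V, u) = 9 (Z(V, u) = 9 + (V - V) = 9 + 0 = 9)
1/(Z(-1984, F) - 8419991) = 1/(9 - 8419991) = 1/(-8419982) = -1/8419982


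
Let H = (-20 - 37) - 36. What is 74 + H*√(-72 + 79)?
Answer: 74 - 93*√7 ≈ -172.05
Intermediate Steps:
H = -93 (H = -57 - 36 = -93)
74 + H*√(-72 + 79) = 74 - 93*√(-72 + 79) = 74 - 93*√7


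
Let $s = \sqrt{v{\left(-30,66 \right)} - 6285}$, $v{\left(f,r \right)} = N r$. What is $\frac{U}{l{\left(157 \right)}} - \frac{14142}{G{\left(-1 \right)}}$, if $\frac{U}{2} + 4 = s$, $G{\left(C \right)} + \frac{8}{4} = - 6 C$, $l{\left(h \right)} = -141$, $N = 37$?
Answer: $- \frac{996995}{282} - \frac{2 i \sqrt{427}}{47} \approx -3535.4 - 0.87932 i$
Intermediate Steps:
$v{\left(f,r \right)} = 37 r$
$G{\left(C \right)} = -2 - 6 C$
$s = 3 i \sqrt{427}$ ($s = \sqrt{37 \cdot 66 - 6285} = \sqrt{2442 - 6285} = \sqrt{-3843} = 3 i \sqrt{427} \approx 61.992 i$)
$U = -8 + 6 i \sqrt{427}$ ($U = -8 + 2 \cdot 3 i \sqrt{427} = -8 + 6 i \sqrt{427} \approx -8.0 + 123.98 i$)
$\frac{U}{l{\left(157 \right)}} - \frac{14142}{G{\left(-1 \right)}} = \frac{-8 + 6 i \sqrt{427}}{-141} - \frac{14142}{-2 - -6} = \left(-8 + 6 i \sqrt{427}\right) \left(- \frac{1}{141}\right) - \frac{14142}{-2 + 6} = \left(\frac{8}{141} - \frac{2 i \sqrt{427}}{47}\right) - \frac{14142}{4} = \left(\frac{8}{141} - \frac{2 i \sqrt{427}}{47}\right) - \frac{7071}{2} = - \frac{996995}{282} - \frac{2 i \sqrt{427}}{47}$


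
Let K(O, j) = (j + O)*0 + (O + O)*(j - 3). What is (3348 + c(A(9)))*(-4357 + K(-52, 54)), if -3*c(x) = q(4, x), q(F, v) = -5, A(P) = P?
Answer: -97083389/3 ≈ -3.2361e+7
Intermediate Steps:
c(x) = 5/3 (c(x) = -⅓*(-5) = 5/3)
K(O, j) = 2*O*(-3 + j) (K(O, j) = (O + j)*0 + (2*O)*(-3 + j) = 0 + 2*O*(-3 + j) = 2*O*(-3 + j))
(3348 + c(A(9)))*(-4357 + K(-52, 54)) = (3348 + 5/3)*(-4357 + 2*(-52)*(-3 + 54)) = 10049*(-4357 + 2*(-52)*51)/3 = 10049*(-4357 - 5304)/3 = (10049/3)*(-9661) = -97083389/3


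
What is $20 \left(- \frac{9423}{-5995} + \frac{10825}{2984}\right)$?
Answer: $\frac{93014107}{894454} \approx 103.99$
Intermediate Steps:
$20 \left(- \frac{9423}{-5995} + \frac{10825}{2984}\right) = 20 \left(\left(-9423\right) \left(- \frac{1}{5995}\right) + 10825 \cdot \frac{1}{2984}\right) = 20 \left(\frac{9423}{5995} + \frac{10825}{2984}\right) = 20 \cdot \frac{93014107}{17889080} = \frac{93014107}{894454}$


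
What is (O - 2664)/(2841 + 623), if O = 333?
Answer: -2331/3464 ≈ -0.67292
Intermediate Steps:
(O - 2664)/(2841 + 623) = (333 - 2664)/(2841 + 623) = -2331/3464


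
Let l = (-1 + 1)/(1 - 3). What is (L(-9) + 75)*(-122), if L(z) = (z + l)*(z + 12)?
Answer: -5856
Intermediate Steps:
l = 0 (l = 0/(-2) = 0*(-1/2) = 0)
L(z) = z*(12 + z) (L(z) = (z + 0)*(z + 12) = z*(12 + z))
(L(-9) + 75)*(-122) = (-9*(12 - 9) + 75)*(-122) = (-9*3 + 75)*(-122) = (-27 + 75)*(-122) = 48*(-122) = -5856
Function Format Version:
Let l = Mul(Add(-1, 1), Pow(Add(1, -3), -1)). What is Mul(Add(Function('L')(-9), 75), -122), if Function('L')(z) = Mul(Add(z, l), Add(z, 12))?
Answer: -5856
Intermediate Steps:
l = 0 (l = Mul(0, Pow(-2, -1)) = Mul(0, Rational(-1, 2)) = 0)
Function('L')(z) = Mul(z, Add(12, z)) (Function('L')(z) = Mul(Add(z, 0), Add(z, 12)) = Mul(z, Add(12, z)))
Mul(Add(Function('L')(-9), 75), -122) = Mul(Add(Mul(-9, Add(12, -9)), 75), -122) = Mul(Add(Mul(-9, 3), 75), -122) = Mul(Add(-27, 75), -122) = Mul(48, -122) = -5856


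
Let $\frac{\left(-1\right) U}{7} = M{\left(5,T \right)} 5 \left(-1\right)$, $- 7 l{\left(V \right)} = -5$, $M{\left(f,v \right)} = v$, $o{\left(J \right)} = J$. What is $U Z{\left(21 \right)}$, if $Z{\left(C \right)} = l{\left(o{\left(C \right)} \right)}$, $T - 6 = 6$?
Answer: $300$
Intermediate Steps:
$T = 12$ ($T = 6 + 6 = 12$)
$l{\left(V \right)} = \frac{5}{7}$ ($l{\left(V \right)} = \left(- \frac{1}{7}\right) \left(-5\right) = \frac{5}{7}$)
$Z{\left(C \right)} = \frac{5}{7}$
$U = 420$ ($U = - 7 \cdot 12 \cdot 5 \left(-1\right) = - 7 \cdot 60 \left(-1\right) = \left(-7\right) \left(-60\right) = 420$)
$U Z{\left(21 \right)} = 420 \cdot \frac{5}{7} = 300$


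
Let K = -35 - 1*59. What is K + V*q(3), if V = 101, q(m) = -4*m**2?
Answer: -3730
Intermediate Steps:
K = -94 (K = -35 - 59 = -94)
K + V*q(3) = -94 + 101*(-4*3**2) = -94 + 101*(-4*9) = -94 + 101*(-36) = -94 - 3636 = -3730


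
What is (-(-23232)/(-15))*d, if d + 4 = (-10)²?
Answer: -743424/5 ≈ -1.4868e+5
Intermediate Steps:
d = 96 (d = -4 + (-10)² = -4 + 100 = 96)
(-(-23232)/(-15))*d = -(-23232)/(-15)*96 = -(-23232)*(-1)/15*96 = -121*64/5*96 = -7744/5*96 = -743424/5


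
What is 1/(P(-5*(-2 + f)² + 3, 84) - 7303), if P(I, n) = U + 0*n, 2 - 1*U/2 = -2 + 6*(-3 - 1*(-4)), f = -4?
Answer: -1/7307 ≈ -0.00013686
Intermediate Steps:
U = -4 (U = 4 - 2*(-2 + 6*(-3 - 1*(-4))) = 4 - 2*(-2 + 6*(-3 + 4)) = 4 - 2*(-2 + 6*1) = 4 - 2*(-2 + 6) = 4 - 2*4 = 4 - 8 = -4)
P(I, n) = -4 (P(I, n) = -4 + 0*n = -4 + 0 = -4)
1/(P(-5*(-2 + f)² + 3, 84) - 7303) = 1/(-4 - 7303) = 1/(-7307) = -1/7307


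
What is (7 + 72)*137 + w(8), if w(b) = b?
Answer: 10831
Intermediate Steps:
(7 + 72)*137 + w(8) = (7 + 72)*137 + 8 = 79*137 + 8 = 10823 + 8 = 10831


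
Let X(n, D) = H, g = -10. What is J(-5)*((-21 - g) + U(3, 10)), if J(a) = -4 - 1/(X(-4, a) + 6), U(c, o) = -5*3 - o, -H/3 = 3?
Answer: 132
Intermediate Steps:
H = -9 (H = -3*3 = -9)
X(n, D) = -9
U(c, o) = -15 - o
J(a) = -11/3 (J(a) = -4 - 1/(-9 + 6) = -4 - 1/(-3) = -4 - 1*(-⅓) = -4 + ⅓ = -11/3)
J(-5)*((-21 - g) + U(3, 10)) = -11*((-21 - 1*(-10)) + (-15 - 1*10))/3 = -11*((-21 + 10) + (-15 - 10))/3 = -11*(-11 - 25)/3 = -11/3*(-36) = 132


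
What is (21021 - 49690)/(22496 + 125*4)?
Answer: -28669/22996 ≈ -1.2467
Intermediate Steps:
(21021 - 49690)/(22496 + 125*4) = -28669/(22496 + 500) = -28669/22996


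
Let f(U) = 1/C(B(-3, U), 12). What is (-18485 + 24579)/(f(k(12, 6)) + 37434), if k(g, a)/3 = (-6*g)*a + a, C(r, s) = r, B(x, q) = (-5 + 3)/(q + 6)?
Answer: 3047/19035 ≈ 0.16007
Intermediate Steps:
B(x, q) = -2/(6 + q)
k(g, a) = 3*a - 18*a*g (k(g, a) = 3*((-6*g)*a + a) = 3*(-6*a*g + a) = 3*(a - 6*a*g) = 3*a - 18*a*g)
f(U) = -3 - U/2 (f(U) = 1/(-2/(6 + U)) = -3 - U/2)
(-18485 + 24579)/(f(k(12, 6)) + 37434) = (-18485 + 24579)/((-3 - 3*6*(1 - 6*12)/2) + 37434) = 6094/((-3 - 3*6*(1 - 72)/2) + 37434) = 6094/((-3 - 3*6*(-71)/2) + 37434) = 6094/((-3 - ½*(-1278)) + 37434) = 6094/((-3 + 639) + 37434) = 6094/(636 + 37434) = 6094/38070 = 6094*(1/38070) = 3047/19035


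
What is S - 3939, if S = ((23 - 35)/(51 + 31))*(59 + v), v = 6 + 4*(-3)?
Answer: -161817/41 ≈ -3946.8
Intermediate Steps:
v = -6 (v = 6 - 12 = -6)
S = -318/41 (S = ((23 - 35)/(51 + 31))*(59 - 6) = -12/82*53 = -12*1/82*53 = -6/41*53 = -318/41 ≈ -7.7561)
S - 3939 = -318/41 - 3939 = -161817/41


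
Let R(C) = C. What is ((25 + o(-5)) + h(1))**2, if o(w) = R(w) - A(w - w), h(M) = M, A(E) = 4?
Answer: 289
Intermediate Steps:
o(w) = -4 + w (o(w) = w - 1*4 = w - 4 = -4 + w)
((25 + o(-5)) + h(1))**2 = ((25 + (-4 - 5)) + 1)**2 = ((25 - 9) + 1)**2 = (16 + 1)**2 = 17**2 = 289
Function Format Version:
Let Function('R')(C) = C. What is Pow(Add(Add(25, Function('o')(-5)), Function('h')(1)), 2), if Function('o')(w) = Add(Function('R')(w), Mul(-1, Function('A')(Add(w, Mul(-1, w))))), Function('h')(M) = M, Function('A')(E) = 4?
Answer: 289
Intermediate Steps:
Function('o')(w) = Add(-4, w) (Function('o')(w) = Add(w, Mul(-1, 4)) = Add(w, -4) = Add(-4, w))
Pow(Add(Add(25, Function('o')(-5)), Function('h')(1)), 2) = Pow(Add(Add(25, Add(-4, -5)), 1), 2) = Pow(Add(Add(25, -9), 1), 2) = Pow(Add(16, 1), 2) = Pow(17, 2) = 289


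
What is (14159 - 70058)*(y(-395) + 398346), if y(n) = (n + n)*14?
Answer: -21648900114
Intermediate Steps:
y(n) = 28*n (y(n) = (2*n)*14 = 28*n)
(14159 - 70058)*(y(-395) + 398346) = (14159 - 70058)*(28*(-395) + 398346) = -55899*(-11060 + 398346) = -55899*387286 = -21648900114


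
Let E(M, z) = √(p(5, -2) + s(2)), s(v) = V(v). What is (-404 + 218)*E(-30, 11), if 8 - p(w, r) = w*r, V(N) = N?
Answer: -372*√5 ≈ -831.82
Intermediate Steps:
p(w, r) = 8 - r*w (p(w, r) = 8 - w*r = 8 - r*w)
s(v) = v
E(M, z) = 2*√5 (E(M, z) = √((8 - 1*(-2)*5) + 2) = √((8 + 10) + 2) = √(18 + 2) = √20 = 2*√5)
(-404 + 218)*E(-30, 11) = (-404 + 218)*(2*√5) = -372*√5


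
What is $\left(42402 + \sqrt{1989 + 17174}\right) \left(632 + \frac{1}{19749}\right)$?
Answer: $\frac{176411669446}{6583} + \frac{12481369 \sqrt{19163}}{19749} \approx 2.6886 \cdot 10^{7}$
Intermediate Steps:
$\left(42402 + \sqrt{1989 + 17174}\right) \left(632 + \frac{1}{19749}\right) = \left(42402 + \sqrt{19163}\right) \left(632 + \frac{1}{19749}\right) = \left(42402 + \sqrt{19163}\right) \frac{12481369}{19749} = \frac{176411669446}{6583} + \frac{12481369 \sqrt{19163}}{19749}$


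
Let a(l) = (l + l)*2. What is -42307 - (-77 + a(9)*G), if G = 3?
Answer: -42338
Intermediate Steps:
a(l) = 4*l (a(l) = (2*l)*2 = 4*l)
-42307 - (-77 + a(9)*G) = -42307 - (-77 + (4*9)*3) = -42307 - (-77 + 36*3) = -42307 - (-77 + 108) = -42307 - 1*31 = -42307 - 31 = -42338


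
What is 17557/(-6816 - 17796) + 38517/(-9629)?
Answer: -1117036757/236988948 ≈ -4.7135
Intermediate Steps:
17557/(-6816 - 17796) + 38517/(-9629) = 17557/(-24612) + 38517*(-1/9629) = 17557*(-1/24612) - 38517/9629 = -17557/24612 - 38517/9629 = -1117036757/236988948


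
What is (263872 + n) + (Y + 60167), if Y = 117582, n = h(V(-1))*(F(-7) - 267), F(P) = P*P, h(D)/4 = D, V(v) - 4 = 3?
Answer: 435517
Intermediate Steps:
V(v) = 7 (V(v) = 4 + 3 = 7)
h(D) = 4*D
F(P) = P²
n = -6104 (n = (4*7)*((-7)² - 267) = 28*(49 - 267) = 28*(-218) = -6104)
(263872 + n) + (Y + 60167) = (263872 - 6104) + (117582 + 60167) = 257768 + 177749 = 435517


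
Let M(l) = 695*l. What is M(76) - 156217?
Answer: -103397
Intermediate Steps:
M(76) - 156217 = 695*76 - 156217 = 52820 - 156217 = -103397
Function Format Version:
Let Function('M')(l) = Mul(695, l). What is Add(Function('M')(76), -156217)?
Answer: -103397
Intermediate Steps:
Add(Function('M')(76), -156217) = Add(Mul(695, 76), -156217) = Add(52820, -156217) = -103397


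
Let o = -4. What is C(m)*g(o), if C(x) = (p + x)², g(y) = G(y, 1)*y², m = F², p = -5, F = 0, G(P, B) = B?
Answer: 400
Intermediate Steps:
m = 0 (m = 0² = 0)
g(y) = y² (g(y) = 1*y² = y²)
C(x) = (-5 + x)²
C(m)*g(o) = (-5 + 0)²*(-4)² = (-5)²*16 = 25*16 = 400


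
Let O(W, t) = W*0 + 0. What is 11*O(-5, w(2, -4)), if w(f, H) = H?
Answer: 0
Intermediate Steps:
O(W, t) = 0 (O(W, t) = 0 + 0 = 0)
11*O(-5, w(2, -4)) = 11*0 = 0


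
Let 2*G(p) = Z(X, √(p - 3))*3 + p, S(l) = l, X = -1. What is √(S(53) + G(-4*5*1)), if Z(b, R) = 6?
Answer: 2*√13 ≈ 7.2111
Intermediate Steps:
G(p) = 9 + p/2 (G(p) = (6*3 + p)/2 = (18 + p)/2 = 9 + p/2)
√(S(53) + G(-4*5*1)) = √(53 + (9 + (-4*5*1)/2)) = √(53 + (9 + (-20*1)/2)) = √(53 + (9 + (½)*(-20))) = √(53 + (9 - 10)) = √(53 - 1) = √52 = 2*√13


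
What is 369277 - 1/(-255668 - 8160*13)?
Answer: 133585216197/361748 ≈ 3.6928e+5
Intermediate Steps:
369277 - 1/(-255668 - 8160*13) = 369277 - 1/(-255668 - 106080) = 369277 - 1/(-361748) = 369277 - 1*(-1/361748) = 369277 + 1/361748 = 133585216197/361748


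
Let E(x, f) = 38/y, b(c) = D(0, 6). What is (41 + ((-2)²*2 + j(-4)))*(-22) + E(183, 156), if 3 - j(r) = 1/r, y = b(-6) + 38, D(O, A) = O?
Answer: -2297/2 ≈ -1148.5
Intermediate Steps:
b(c) = 0
y = 38 (y = 0 + 38 = 38)
j(r) = 3 - 1/r
E(x, f) = 1 (E(x, f) = 38/38 = 38*(1/38) = 1)
(41 + ((-2)²*2 + j(-4)))*(-22) + E(183, 156) = (41 + ((-2)²*2 + (3 - 1/(-4))))*(-22) + 1 = (41 + (4*2 + (3 - 1*(-¼))))*(-22) + 1 = (41 + (8 + (3 + ¼)))*(-22) + 1 = (41 + (8 + 13/4))*(-22) + 1 = (41 + 45/4)*(-22) + 1 = (209/4)*(-22) + 1 = -2299/2 + 1 = -2297/2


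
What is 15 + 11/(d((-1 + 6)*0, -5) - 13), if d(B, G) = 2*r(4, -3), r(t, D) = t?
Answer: 64/5 ≈ 12.800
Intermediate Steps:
d(B, G) = 8 (d(B, G) = 2*4 = 8)
15 + 11/(d((-1 + 6)*0, -5) - 13) = 15 + 11/(8 - 13) = 15 + 11/(-5) = 15 - ⅕*11 = 15 - 11/5 = 64/5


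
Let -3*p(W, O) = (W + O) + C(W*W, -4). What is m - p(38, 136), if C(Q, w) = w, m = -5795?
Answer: -17215/3 ≈ -5738.3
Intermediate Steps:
p(W, O) = 4/3 - O/3 - W/3 (p(W, O) = -((W + O) - 4)/3 = -((O + W) - 4)/3 = -(-4 + O + W)/3 = 4/3 - O/3 - W/3)
m - p(38, 136) = -5795 - (4/3 - ⅓*136 - ⅓*38) = -5795 - (4/3 - 136/3 - 38/3) = -5795 - 1*(-170/3) = -5795 + 170/3 = -17215/3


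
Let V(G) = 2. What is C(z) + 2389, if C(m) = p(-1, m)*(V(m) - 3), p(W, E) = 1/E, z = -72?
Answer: 172009/72 ≈ 2389.0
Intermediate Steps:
C(m) = -1/m (C(m) = (2 - 3)/m = -1/m)
C(z) + 2389 = -1/(-72) + 2389 = -1*(-1/72) + 2389 = 1/72 + 2389 = 172009/72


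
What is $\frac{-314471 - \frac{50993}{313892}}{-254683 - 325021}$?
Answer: $\frac{98709982125}{181964447968} \approx 0.54247$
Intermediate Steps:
$\frac{-314471 - \frac{50993}{313892}}{-254683 - 325021} = \frac{-314471 - \frac{50993}{313892}}{-579704} = \left(-314471 - \frac{50993}{313892}\right) \left(- \frac{1}{579704}\right) = \left(- \frac{98709982125}{313892}\right) \left(- \frac{1}{579704}\right) = \frac{98709982125}{181964447968}$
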